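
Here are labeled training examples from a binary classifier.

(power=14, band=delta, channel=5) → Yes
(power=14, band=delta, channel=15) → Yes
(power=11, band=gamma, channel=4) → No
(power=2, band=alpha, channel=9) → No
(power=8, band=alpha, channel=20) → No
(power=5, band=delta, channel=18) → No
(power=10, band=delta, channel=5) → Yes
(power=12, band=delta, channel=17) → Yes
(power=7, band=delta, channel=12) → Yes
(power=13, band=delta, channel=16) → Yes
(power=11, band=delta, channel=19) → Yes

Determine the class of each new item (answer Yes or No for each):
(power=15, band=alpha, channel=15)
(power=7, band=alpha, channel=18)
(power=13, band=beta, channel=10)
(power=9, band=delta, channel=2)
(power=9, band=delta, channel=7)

The pattern is that an item is 'Yes' exactly when: band is delta AND power ≥ 7.
No: (power=15, band=alpha, channel=15), since band is alpha, power = 15. No: (power=7, band=alpha, channel=18), since band is alpha, power = 7. No: (power=13, band=beta, channel=10), since band is beta, power = 13. Yes: (power=9, band=delta, channel=2), since band is delta, power = 9. Yes: (power=9, band=delta, channel=7), since band is delta, power = 9.

No, No, No, Yes, Yes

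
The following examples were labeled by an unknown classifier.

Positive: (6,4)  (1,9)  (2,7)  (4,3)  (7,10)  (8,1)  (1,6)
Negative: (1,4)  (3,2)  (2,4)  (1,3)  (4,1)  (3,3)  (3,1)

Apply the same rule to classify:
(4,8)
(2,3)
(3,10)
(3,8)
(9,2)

Positive, Negative, Positive, Positive, Positive

All 'Positive' examples share one property — sum ≥ 7 — and every 'Negative' example lacks it.
(4,8): 4+8 = 12, fits → Positive. (2,3): 2+3 = 5, doesn't qualify → Negative. (3,10): 3+10 = 13, fits → Positive. (3,8): 3+8 = 11, fits → Positive. (9,2): 9+2 = 11, fits → Positive.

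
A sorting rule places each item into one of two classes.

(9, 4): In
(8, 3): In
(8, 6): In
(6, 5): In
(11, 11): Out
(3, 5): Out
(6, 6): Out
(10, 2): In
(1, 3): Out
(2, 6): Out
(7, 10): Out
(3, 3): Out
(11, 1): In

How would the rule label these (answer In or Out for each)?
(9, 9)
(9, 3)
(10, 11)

One predicate separates the groups cleanly: first > second.
(9, 9): Out (9 = 9).
(9, 3): In (9 > 3).
(10, 11): Out (10 < 11).

Out, In, Out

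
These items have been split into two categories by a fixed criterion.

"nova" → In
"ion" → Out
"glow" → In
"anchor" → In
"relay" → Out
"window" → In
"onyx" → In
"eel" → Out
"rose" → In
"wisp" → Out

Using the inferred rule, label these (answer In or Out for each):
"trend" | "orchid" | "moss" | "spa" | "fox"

One predicate separates the groups cleanly: even length AND contains 'o'.
"trend": Out (length 5, no 'o'). "orchid": In (length 6, has 'o'). "moss": In (length 4, has 'o'). "spa": Out (length 3, no 'o'). "fox": Out (length 3, has 'o').

Out, In, In, Out, Out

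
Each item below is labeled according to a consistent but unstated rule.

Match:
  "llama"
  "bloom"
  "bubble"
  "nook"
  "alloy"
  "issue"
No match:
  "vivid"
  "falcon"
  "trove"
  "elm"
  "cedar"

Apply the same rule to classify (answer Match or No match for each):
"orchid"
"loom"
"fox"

No match, Match, No match

The classifier is using: has a double letter.
"orchid": no doubled letter, doesn't match → No match.
"loom": 'oo' doubled, matches → Match.
"fox": no doubled letter, doesn't match → No match.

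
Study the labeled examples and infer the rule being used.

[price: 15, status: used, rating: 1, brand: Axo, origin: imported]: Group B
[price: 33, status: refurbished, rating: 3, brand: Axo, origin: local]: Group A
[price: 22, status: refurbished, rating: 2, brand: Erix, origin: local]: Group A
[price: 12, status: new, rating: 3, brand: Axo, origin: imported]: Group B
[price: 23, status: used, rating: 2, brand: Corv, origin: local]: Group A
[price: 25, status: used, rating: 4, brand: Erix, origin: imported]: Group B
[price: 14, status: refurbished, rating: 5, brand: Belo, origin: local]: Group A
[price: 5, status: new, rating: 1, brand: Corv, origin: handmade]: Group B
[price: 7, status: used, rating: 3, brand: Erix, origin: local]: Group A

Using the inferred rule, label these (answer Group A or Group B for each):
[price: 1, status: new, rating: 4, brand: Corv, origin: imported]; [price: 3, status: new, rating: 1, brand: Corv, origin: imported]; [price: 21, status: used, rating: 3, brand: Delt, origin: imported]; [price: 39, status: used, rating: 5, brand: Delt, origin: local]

Looking at the examples, the only property every 'Group A' case has and every 'Group B' case lacks is: origin is local.
[price: 1, status: new, rating: 4, brand: Corv, origin: imported]: Group B (origin is imported).
[price: 3, status: new, rating: 1, brand: Corv, origin: imported]: Group B (origin is imported).
[price: 21, status: used, rating: 3, brand: Delt, origin: imported]: Group B (origin is imported).
[price: 39, status: used, rating: 5, brand: Delt, origin: local]: Group A (origin is local).

Group B, Group B, Group B, Group A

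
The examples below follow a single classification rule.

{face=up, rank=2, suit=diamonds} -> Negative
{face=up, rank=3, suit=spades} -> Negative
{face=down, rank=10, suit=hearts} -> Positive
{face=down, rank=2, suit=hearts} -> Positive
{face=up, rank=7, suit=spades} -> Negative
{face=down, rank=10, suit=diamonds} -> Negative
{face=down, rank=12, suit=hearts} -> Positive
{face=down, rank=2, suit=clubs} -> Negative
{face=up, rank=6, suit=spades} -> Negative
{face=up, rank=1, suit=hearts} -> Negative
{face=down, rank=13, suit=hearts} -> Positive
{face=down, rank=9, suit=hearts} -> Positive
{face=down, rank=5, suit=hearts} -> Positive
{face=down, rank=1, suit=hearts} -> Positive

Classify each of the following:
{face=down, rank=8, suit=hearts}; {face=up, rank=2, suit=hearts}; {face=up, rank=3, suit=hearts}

Every 'Positive' example satisfies: face is down AND suit is hearts. None of the 'Negative' examples do.
{face=down, rank=8, suit=hearts}: face is down, suit is hearts, has this property → Positive.
{face=up, rank=2, suit=hearts}: face is up, suit is hearts, doesn't match → Negative.
{face=up, rank=3, suit=hearts}: face is up, suit is hearts, doesn't match → Negative.

Positive, Negative, Negative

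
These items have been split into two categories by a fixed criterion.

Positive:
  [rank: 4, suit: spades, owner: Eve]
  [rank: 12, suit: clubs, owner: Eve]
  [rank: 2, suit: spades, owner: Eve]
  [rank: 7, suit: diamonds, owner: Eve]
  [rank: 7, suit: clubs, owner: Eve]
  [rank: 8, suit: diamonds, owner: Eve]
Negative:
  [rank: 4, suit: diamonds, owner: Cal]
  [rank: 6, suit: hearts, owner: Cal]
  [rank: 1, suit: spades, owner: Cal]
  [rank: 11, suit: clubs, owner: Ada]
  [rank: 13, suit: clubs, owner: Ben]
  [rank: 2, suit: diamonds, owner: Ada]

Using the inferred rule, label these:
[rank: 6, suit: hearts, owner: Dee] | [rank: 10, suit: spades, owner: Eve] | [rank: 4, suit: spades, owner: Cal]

Negative, Positive, Negative

The classifier is using: owner is Eve.
Negative: [rank: 6, suit: hearts, owner: Dee], since owner is Dee.
Positive: [rank: 10, suit: spades, owner: Eve], since owner is Eve.
Negative: [rank: 4, suit: spades, owner: Cal], since owner is Cal.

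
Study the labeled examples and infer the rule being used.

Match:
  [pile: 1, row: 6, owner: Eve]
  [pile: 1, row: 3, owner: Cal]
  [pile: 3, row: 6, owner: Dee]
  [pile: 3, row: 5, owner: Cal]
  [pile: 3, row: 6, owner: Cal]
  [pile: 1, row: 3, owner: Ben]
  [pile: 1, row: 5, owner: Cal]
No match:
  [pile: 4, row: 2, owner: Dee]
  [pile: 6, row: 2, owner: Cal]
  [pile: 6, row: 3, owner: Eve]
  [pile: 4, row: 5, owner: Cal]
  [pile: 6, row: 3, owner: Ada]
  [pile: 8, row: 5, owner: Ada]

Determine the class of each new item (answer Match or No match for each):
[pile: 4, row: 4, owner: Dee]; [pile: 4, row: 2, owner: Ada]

No match, No match

The simplest hypothesis consistent with all the labels is: pile ≤ 3.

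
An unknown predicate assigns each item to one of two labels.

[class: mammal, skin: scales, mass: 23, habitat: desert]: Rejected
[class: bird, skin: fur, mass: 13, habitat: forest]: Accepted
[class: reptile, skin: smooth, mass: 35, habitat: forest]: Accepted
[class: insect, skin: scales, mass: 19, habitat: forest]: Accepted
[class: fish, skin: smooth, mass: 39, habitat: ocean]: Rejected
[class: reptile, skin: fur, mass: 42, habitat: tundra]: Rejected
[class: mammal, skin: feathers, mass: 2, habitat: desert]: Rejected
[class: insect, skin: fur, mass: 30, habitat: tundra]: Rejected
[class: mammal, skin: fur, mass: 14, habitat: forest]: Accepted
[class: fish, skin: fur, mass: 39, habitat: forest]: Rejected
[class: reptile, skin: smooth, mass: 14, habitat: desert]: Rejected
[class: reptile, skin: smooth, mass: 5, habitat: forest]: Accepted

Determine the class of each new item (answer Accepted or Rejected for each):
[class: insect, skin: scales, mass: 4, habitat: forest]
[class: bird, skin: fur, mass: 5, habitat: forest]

Accepted, Accepted

Every 'Accepted' example satisfies: habitat is forest AND mass ≤ 35. None of the 'Rejected' examples do.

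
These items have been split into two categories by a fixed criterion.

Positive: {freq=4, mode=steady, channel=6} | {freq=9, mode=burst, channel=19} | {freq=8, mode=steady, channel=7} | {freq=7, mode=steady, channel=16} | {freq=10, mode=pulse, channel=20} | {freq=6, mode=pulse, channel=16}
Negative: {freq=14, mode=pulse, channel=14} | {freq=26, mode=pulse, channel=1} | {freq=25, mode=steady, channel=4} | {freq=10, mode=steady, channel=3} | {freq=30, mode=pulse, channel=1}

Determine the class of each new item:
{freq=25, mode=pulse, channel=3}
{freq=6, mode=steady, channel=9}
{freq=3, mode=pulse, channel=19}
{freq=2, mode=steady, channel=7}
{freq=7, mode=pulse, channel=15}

Rule: channel ≥ 4 AND freq ≤ 10. This holds for each 'Positive' example and fails for each 'Negative' one.
{freq=25, mode=pulse, channel=3}: Negative (channel = 3, freq = 25). {freq=6, mode=steady, channel=9}: Positive (channel = 9, freq = 6). {freq=3, mode=pulse, channel=19}: Positive (channel = 19, freq = 3). {freq=2, mode=steady, channel=7}: Positive (channel = 7, freq = 2). {freq=7, mode=pulse, channel=15}: Positive (channel = 15, freq = 7).

Negative, Positive, Positive, Positive, Positive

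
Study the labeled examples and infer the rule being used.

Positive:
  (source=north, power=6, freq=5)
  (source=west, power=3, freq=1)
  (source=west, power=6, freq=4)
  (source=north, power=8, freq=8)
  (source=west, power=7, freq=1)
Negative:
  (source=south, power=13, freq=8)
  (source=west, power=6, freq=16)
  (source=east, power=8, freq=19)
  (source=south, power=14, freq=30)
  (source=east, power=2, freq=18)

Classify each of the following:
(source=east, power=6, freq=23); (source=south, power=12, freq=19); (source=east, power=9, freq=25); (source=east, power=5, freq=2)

'Positive' ⟺ power ≤ 8 AND freq ≤ 8.

Negative, Negative, Negative, Positive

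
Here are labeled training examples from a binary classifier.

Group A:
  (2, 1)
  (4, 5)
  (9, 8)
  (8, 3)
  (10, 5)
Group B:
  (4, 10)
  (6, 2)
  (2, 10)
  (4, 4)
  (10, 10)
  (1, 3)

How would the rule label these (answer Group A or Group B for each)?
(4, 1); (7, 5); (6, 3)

'Group A' ⟺ sum is odd.
(4, 1): 4+1 = 5 — has this property, so Group A. (7, 5): 7+5 = 12 — does not satisfy this, so Group B. (6, 3): 6+3 = 9 — has this property, so Group A.

Group A, Group B, Group A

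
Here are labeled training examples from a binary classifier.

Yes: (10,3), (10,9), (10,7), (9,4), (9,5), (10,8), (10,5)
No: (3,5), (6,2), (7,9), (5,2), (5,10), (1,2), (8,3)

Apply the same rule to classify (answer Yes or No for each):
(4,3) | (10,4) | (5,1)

No, Yes, No

The distinguishing property — first ≥ 9 — holds for all the 'Yes' cases and none of the 'No' cases.
No: (4,3), since first 4. Yes: (10,4), since first 10. No: (5,1), since first 5.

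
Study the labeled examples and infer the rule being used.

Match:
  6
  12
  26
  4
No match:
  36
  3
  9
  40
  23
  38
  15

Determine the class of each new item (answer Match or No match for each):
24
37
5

Match, No match, No match

Rule: even AND at most 26. This holds for each 'Match' example and fails for each 'No match' one.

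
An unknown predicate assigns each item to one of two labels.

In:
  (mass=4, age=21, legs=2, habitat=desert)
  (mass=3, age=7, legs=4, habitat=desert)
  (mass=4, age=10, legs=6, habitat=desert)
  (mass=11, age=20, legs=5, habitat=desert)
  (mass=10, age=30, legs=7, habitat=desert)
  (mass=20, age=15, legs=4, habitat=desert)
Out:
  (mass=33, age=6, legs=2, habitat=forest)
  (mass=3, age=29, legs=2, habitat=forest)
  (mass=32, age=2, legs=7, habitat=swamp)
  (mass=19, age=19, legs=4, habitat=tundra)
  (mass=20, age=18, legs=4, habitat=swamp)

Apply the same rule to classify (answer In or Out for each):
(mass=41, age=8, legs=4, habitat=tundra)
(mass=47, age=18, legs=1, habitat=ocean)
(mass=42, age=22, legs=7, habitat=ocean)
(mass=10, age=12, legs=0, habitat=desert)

Out, Out, Out, In

One predicate separates the groups cleanly: habitat is desert.
Out: (mass=41, age=8, legs=4, habitat=tundra), since habitat is tundra. Out: (mass=47, age=18, legs=1, habitat=ocean), since habitat is ocean. Out: (mass=42, age=22, legs=7, habitat=ocean), since habitat is ocean. In: (mass=10, age=12, legs=0, habitat=desert), since habitat is desert.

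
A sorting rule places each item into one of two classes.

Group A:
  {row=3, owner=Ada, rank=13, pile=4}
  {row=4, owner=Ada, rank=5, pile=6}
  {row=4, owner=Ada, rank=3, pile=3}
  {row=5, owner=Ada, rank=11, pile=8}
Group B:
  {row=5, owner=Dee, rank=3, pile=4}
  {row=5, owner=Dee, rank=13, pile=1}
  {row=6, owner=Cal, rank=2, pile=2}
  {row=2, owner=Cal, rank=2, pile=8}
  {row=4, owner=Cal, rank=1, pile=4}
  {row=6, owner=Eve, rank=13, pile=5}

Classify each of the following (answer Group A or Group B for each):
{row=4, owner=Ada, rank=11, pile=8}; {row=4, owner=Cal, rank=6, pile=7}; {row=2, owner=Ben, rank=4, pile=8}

A rule that fits every label: owner is Ada — true of each 'Group A' example, false of each 'Group B' one.
{row=4, owner=Ada, rank=11, pile=8}: Group A (owner is Ada).
{row=4, owner=Cal, rank=6, pile=7}: Group B (owner is Cal).
{row=2, owner=Ben, rank=4, pile=8}: Group B (owner is Ben).

Group A, Group B, Group B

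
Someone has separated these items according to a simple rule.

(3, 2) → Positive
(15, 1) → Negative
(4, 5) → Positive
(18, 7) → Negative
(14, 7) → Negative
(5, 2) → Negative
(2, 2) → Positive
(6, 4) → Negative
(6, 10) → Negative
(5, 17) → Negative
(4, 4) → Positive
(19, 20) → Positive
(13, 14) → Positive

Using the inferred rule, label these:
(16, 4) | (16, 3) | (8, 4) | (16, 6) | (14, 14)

Negative, Negative, Negative, Negative, Positive

A rule that fits every label: |first − second| ≤ 1 — true of each 'Positive' example, false of each 'Negative' one.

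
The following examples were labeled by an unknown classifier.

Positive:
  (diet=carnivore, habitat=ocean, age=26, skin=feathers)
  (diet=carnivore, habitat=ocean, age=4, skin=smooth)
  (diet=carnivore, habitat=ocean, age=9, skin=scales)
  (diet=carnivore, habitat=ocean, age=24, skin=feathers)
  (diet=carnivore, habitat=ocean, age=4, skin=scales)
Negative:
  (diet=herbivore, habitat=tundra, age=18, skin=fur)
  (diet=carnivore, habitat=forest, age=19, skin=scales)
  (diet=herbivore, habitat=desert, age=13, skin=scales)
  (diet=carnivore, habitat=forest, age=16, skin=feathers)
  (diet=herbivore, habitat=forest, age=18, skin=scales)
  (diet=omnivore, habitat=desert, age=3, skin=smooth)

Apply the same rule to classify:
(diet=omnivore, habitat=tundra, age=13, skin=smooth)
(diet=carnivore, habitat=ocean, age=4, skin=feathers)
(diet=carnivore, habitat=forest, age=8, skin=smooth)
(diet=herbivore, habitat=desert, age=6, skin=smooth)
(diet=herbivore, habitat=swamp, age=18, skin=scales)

The pattern is that an item is 'Positive' exactly when: habitat is ocean.
(diet=omnivore, habitat=tundra, age=13, skin=smooth): habitat is tundra — does not fit, so Negative. (diet=carnivore, habitat=ocean, age=4, skin=feathers): habitat is ocean — fits, so Positive. (diet=carnivore, habitat=forest, age=8, skin=smooth): habitat is forest — does not fit, so Negative. (diet=herbivore, habitat=desert, age=6, skin=smooth): habitat is desert — does not fit, so Negative. (diet=herbivore, habitat=swamp, age=18, skin=scales): habitat is swamp — does not fit, so Negative.

Negative, Positive, Negative, Negative, Negative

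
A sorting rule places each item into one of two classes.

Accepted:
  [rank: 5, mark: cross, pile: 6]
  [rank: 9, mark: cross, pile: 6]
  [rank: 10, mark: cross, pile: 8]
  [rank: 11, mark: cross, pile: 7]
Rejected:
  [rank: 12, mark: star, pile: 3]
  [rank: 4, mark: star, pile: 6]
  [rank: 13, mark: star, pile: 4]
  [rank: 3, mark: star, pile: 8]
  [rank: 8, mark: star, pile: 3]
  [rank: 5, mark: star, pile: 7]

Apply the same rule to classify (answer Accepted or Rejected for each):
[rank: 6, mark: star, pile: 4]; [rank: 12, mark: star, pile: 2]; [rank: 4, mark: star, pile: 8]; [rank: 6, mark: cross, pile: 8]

Rejected, Rejected, Rejected, Accepted

Every 'Accepted' example satisfies: mark is cross. None of the 'Rejected' examples do.
Rejected: [rank: 6, mark: star, pile: 4], since mark is star.
Rejected: [rank: 12, mark: star, pile: 2], since mark is star.
Rejected: [rank: 4, mark: star, pile: 8], since mark is star.
Accepted: [rank: 6, mark: cross, pile: 8], since mark is cross.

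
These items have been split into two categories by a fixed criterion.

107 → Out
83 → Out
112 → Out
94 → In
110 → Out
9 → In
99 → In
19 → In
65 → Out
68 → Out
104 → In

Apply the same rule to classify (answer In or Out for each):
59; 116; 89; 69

The common property of the 'In' items is: ≡ 4 (mod 5). No 'Out' item has it.
59: 59 mod 5 = 4 — meets the rule, so In. 116: 116 mod 5 = 1 — lacks this property, so Out. 89: 89 mod 5 = 4 — meets the rule, so In. 69: 69 mod 5 = 4 — meets the rule, so In.

In, Out, In, In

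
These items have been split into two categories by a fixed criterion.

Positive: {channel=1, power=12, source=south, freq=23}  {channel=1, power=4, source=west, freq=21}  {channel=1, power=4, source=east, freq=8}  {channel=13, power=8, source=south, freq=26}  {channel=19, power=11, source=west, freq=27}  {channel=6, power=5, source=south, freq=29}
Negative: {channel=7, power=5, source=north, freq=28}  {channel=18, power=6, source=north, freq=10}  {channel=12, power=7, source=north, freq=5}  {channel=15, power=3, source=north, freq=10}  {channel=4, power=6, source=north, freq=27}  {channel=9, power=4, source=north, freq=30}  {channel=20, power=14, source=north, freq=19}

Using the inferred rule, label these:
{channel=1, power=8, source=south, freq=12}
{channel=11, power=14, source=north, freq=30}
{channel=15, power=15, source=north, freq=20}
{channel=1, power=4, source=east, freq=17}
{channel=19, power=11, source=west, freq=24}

Every 'Positive' example satisfies: source is not north. None of the 'Negative' examples do.
Positive: {channel=1, power=8, source=south, freq=12}, since source is south.
Negative: {channel=11, power=14, source=north, freq=30}, since source is north.
Negative: {channel=15, power=15, source=north, freq=20}, since source is north.
Positive: {channel=1, power=4, source=east, freq=17}, since source is east.
Positive: {channel=19, power=11, source=west, freq=24}, since source is west.

Positive, Negative, Negative, Positive, Positive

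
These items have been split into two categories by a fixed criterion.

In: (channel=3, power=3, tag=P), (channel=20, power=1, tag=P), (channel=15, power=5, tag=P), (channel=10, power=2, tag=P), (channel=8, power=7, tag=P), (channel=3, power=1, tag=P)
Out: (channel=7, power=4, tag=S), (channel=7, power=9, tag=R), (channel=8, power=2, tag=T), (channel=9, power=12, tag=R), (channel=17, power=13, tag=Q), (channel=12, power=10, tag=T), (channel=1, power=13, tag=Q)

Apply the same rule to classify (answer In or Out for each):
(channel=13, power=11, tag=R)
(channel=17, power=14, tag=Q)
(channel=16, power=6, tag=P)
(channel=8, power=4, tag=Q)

Out, Out, In, Out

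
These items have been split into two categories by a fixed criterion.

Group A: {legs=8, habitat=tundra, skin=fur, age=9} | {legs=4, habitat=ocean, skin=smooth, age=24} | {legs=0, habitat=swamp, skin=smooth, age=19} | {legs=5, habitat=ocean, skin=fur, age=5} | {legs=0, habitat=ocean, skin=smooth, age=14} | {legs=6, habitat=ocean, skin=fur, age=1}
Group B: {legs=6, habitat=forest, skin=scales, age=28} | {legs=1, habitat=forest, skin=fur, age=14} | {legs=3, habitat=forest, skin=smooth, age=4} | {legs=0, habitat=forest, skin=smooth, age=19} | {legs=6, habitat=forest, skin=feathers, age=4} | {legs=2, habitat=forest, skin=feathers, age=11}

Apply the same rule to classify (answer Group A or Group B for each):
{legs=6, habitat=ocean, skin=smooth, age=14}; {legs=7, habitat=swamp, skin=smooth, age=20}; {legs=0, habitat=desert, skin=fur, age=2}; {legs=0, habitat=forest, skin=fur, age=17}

One predicate separates the groups cleanly: habitat is not forest.
{legs=6, habitat=ocean, skin=smooth, age=14}: Group A (habitat is ocean). {legs=7, habitat=swamp, skin=smooth, age=20}: Group A (habitat is swamp). {legs=0, habitat=desert, skin=fur, age=2}: Group A (habitat is desert). {legs=0, habitat=forest, skin=fur, age=17}: Group B (habitat is forest).

Group A, Group A, Group A, Group B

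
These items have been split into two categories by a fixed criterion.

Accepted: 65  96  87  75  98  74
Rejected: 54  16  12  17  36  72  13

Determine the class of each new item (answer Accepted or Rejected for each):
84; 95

A rule that fits every label: digit sum ≥ 10 — true of each 'Accepted' example, false of each 'Rejected' one.

Accepted, Accepted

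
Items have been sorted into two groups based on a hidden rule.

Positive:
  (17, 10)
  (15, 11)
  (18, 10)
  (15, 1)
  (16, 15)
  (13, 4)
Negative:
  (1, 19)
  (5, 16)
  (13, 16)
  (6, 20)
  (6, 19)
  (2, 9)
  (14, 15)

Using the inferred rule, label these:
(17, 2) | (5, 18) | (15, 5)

A rule that fits every label: first > second — true of each 'Positive' example, false of each 'Negative' one.

Positive, Negative, Positive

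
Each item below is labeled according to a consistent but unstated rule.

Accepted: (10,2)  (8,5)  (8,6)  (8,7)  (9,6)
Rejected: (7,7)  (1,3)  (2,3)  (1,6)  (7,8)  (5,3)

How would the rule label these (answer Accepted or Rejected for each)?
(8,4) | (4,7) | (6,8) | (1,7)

The rule appears to be: first ≥ 8.

Accepted, Rejected, Rejected, Rejected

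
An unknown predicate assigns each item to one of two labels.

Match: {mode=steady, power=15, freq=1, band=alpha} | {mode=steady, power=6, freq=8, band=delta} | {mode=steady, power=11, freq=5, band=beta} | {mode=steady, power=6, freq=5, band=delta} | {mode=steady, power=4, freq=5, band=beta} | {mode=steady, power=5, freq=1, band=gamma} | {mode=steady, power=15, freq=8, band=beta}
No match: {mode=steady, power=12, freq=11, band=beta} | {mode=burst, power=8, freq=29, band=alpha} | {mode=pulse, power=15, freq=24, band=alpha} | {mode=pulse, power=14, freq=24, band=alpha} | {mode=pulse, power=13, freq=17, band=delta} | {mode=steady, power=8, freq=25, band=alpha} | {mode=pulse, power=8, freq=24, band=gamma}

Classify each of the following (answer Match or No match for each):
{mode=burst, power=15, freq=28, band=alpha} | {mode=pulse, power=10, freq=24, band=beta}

The rule appears to be: freq ≤ 8.

No match, No match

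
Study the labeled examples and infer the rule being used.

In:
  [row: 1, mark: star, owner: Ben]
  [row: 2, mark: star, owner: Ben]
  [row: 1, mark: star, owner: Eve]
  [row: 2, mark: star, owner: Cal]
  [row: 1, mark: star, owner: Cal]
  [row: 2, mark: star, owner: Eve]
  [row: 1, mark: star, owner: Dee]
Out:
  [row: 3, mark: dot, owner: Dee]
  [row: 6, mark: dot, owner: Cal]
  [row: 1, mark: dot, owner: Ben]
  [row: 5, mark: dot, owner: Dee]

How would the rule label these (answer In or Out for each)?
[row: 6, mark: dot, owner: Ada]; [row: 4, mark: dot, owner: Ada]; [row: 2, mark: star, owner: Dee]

The common property of the 'In' items is: mark is star. No 'Out' item has it.
[row: 6, mark: dot, owner: Ada] → mark is dot → Out.
[row: 4, mark: dot, owner: Ada] → mark is dot → Out.
[row: 2, mark: star, owner: Dee] → mark is star → In.

Out, Out, In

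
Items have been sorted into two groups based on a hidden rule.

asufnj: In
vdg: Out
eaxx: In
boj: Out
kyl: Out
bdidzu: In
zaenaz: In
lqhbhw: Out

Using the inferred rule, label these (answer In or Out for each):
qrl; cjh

The distinguishing property — has ≥ 2 vowels — holds for all the 'In' cases and none of the 'Out' cases.
qrl: 0 vowels, does not fit → Out. cjh: 0 vowels, does not fit → Out.

Out, Out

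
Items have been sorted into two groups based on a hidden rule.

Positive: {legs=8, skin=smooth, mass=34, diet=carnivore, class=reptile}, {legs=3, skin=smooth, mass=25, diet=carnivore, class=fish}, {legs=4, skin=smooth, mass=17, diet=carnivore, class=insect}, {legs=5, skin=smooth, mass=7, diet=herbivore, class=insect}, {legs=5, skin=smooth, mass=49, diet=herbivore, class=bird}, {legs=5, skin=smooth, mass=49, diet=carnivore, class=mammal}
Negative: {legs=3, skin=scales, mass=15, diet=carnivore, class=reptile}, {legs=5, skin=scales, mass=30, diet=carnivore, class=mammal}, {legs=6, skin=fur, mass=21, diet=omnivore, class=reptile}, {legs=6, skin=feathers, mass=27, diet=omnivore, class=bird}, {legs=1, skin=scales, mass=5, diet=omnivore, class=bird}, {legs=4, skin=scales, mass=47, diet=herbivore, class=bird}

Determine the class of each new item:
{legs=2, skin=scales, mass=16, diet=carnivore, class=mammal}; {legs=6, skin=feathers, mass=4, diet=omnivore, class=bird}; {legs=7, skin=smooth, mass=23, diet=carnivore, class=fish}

Negative, Negative, Positive

The distinguishing property — skin is smooth — holds for all the 'Positive' cases and none of the 'Negative' cases.
{legs=2, skin=scales, mass=16, diet=carnivore, class=mammal}: skin is scales, doesn't qualify → Negative.
{legs=6, skin=feathers, mass=4, diet=omnivore, class=bird}: skin is feathers, doesn't qualify → Negative.
{legs=7, skin=smooth, mass=23, diet=carnivore, class=fish}: skin is smooth, meets the rule → Positive.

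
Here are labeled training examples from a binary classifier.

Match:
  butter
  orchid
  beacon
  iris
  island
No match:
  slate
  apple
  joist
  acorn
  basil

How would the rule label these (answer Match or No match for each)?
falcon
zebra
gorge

Match, No match, No match

Every 'Match' example satisfies: even length. None of the 'No match' examples do.
falcon — length 6, hence Match.
zebra — length 5, hence No match.
gorge — length 5, hence No match.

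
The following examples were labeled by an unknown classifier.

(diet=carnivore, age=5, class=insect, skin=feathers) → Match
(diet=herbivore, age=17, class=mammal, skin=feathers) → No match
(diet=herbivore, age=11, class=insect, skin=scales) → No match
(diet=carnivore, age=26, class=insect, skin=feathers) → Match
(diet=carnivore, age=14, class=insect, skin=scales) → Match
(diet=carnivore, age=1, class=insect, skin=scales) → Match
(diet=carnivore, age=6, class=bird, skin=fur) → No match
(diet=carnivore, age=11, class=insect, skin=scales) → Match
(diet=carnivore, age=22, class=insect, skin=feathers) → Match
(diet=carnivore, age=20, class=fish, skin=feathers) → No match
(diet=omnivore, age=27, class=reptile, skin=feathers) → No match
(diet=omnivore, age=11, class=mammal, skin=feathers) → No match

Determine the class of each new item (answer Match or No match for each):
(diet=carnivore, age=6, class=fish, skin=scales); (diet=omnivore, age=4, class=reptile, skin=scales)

The rule appears to be: diet is carnivore AND class is insect.
No match: (diet=carnivore, age=6, class=fish, skin=scales), since diet is carnivore, class is fish.
No match: (diet=omnivore, age=4, class=reptile, skin=scales), since diet is omnivore, class is reptile.

No match, No match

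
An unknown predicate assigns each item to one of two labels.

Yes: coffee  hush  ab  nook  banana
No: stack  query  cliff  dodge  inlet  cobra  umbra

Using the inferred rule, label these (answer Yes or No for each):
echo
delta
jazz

Yes, No, Yes

Rule: even length. This holds for each 'Yes' example and fails for each 'No' one.
echo: length 4, has this property → Yes.
delta: length 5, does not fit → No.
jazz: length 4, has this property → Yes.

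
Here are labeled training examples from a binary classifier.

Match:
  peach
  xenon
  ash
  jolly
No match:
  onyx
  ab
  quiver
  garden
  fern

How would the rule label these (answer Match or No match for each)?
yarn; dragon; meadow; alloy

The rule appears to be: odd length.

No match, No match, No match, Match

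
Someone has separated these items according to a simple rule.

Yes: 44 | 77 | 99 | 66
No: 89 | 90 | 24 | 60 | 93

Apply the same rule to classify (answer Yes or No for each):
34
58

The common property of the 'Yes' items is: multiple of 11. No 'No' item has it.
34: 34 = 11·3 + 1 — does not fit, so No.
58: 58 = 11·5 + 3 — does not fit, so No.

No, No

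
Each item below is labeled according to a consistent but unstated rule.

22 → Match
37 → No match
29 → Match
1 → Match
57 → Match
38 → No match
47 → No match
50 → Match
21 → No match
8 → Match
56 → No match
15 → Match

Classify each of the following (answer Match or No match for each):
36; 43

Match, Match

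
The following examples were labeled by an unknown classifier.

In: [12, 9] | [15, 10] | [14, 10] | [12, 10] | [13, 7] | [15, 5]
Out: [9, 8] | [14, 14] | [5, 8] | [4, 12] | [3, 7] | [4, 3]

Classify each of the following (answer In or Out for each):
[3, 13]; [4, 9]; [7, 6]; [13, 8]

Out, Out, Out, In

A rule that fits every label: first > second AND sum ≥ 20 — true of each 'In' example, false of each 'Out' one.
[3, 13] → 3 < 13, 3+13 = 16 → Out.
[4, 9] → 4 < 9, 4+9 = 13 → Out.
[7, 6] → 7 > 6, 7+6 = 13 → Out.
[13, 8] → 13 > 8, 13+8 = 21 → In.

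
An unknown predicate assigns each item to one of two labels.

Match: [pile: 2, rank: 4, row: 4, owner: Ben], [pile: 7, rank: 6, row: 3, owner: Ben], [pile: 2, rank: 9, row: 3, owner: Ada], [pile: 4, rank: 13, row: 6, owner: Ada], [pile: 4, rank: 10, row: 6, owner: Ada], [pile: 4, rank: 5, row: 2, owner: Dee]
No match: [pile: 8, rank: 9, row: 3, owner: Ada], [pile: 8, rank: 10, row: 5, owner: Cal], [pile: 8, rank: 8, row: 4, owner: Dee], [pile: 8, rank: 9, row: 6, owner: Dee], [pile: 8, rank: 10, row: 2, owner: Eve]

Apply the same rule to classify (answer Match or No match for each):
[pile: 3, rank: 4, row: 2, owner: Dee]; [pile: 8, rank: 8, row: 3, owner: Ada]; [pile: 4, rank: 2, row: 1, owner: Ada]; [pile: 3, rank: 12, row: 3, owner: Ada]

Match, No match, Match, Match

The classifier is using: pile ≤ 7.
[pile: 3, rank: 4, row: 2, owner: Dee]: pile = 3 — passes, so Match. [pile: 8, rank: 8, row: 3, owner: Ada]: pile = 8 — does not pass, so No match. [pile: 4, rank: 2, row: 1, owner: Ada]: pile = 4 — passes, so Match. [pile: 3, rank: 12, row: 3, owner: Ada]: pile = 3 — passes, so Match.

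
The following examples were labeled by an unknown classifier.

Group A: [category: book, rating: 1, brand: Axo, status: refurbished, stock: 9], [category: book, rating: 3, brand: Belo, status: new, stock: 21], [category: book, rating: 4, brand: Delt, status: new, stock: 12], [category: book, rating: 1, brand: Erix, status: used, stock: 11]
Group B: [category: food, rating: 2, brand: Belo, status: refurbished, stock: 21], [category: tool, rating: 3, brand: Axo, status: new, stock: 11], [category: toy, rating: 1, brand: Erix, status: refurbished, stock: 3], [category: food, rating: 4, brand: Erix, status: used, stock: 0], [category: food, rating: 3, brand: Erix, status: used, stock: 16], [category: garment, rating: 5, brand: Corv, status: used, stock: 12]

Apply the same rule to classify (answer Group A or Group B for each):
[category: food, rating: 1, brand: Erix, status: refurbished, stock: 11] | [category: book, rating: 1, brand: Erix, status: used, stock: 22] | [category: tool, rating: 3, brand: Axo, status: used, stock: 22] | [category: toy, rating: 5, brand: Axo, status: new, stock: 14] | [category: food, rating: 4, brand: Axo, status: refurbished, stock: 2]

Group B, Group A, Group B, Group B, Group B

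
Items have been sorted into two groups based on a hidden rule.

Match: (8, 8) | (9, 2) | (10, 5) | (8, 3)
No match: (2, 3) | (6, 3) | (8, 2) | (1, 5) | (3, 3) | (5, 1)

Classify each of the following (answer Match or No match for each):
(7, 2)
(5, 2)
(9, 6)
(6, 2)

No match, No match, Match, No match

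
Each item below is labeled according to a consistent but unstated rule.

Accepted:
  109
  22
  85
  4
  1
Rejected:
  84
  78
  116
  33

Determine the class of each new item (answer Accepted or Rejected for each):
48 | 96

Rejected, Rejected

The simplest hypothesis consistent with all the labels is: ≡ 1 (mod 3).
48: 48 mod 3 = 0 — does not satisfy this, so Rejected. 96: 96 mod 3 = 0 — does not satisfy this, so Rejected.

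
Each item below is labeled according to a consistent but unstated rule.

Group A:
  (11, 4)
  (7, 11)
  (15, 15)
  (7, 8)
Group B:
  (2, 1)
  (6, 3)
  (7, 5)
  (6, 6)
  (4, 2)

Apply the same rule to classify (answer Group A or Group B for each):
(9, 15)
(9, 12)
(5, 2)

Group A, Group A, Group B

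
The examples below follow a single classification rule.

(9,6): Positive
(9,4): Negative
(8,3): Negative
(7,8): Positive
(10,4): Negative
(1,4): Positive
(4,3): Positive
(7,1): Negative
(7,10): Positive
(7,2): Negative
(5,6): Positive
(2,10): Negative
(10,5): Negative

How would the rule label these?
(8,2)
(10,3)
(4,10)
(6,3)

Negative, Negative, Negative, Positive

The rule appears to be: |first − second| ≤ 3.
(8,2): |8−2| = 6 — does not satisfy this, so Negative.
(10,3): |10−3| = 7 — does not satisfy this, so Negative.
(4,10): |4−10| = 6 — does not satisfy this, so Negative.
(6,3): |6−3| = 3 — matches, so Positive.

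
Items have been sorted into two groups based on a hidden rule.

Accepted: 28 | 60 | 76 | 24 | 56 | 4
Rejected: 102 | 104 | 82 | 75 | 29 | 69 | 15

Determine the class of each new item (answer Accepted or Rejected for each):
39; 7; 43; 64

Rejected, Rejected, Rejected, Accepted

The classifier is using: even AND at most 76.
39 → 39 is odd, 39 ≤ 76 → Rejected.
7 → 7 is odd, 7 ≤ 76 → Rejected.
43 → 43 is odd, 43 ≤ 76 → Rejected.
64 → 64 is even, 64 ≤ 76 → Accepted.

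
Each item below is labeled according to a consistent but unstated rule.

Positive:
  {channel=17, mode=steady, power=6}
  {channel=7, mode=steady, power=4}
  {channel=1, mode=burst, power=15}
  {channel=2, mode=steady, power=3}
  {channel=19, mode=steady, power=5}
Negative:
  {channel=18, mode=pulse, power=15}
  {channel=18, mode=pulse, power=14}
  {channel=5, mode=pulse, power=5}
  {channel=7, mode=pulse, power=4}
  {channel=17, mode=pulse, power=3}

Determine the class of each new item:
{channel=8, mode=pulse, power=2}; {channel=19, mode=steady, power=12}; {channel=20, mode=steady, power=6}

'Positive' ⟺ mode is not pulse.
{channel=8, mode=pulse, power=2} — mode is pulse, hence Negative.
{channel=19, mode=steady, power=12} — mode is steady, hence Positive.
{channel=20, mode=steady, power=6} — mode is steady, hence Positive.

Negative, Positive, Positive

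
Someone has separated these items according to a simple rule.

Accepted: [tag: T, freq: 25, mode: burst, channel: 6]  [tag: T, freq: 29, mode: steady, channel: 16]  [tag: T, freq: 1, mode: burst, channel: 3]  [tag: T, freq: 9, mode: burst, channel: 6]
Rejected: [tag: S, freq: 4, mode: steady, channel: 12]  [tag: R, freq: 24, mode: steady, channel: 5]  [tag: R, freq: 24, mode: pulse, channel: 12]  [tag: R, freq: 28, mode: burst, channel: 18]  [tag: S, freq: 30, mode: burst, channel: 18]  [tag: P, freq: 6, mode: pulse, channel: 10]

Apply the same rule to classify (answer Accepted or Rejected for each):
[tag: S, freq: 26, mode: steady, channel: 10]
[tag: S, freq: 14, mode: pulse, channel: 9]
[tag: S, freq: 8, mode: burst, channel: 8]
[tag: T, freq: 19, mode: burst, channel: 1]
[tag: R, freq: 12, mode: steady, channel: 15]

The simplest hypothesis consistent with all the labels is: tag is T.
[tag: S, freq: 26, mode: steady, channel: 10] → tag is S → Rejected.
[tag: S, freq: 14, mode: pulse, channel: 9] → tag is S → Rejected.
[tag: S, freq: 8, mode: burst, channel: 8] → tag is S → Rejected.
[tag: T, freq: 19, mode: burst, channel: 1] → tag is T → Accepted.
[tag: R, freq: 12, mode: steady, channel: 15] → tag is R → Rejected.

Rejected, Rejected, Rejected, Accepted, Rejected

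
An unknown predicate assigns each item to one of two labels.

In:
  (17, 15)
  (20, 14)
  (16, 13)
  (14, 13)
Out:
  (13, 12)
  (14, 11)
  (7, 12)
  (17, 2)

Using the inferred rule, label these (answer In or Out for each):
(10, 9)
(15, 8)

Out, Out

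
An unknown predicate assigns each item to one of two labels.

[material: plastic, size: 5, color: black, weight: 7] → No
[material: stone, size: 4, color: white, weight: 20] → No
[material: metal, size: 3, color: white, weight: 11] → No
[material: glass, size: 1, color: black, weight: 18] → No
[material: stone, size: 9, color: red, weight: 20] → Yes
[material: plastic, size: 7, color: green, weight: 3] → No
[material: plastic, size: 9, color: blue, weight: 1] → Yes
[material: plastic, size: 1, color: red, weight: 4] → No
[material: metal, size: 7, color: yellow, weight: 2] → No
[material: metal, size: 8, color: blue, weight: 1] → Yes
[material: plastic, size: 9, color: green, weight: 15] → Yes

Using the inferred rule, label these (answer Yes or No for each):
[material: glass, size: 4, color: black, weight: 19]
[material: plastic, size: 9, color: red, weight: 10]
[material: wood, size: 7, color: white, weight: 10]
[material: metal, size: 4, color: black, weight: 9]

One predicate separates the groups cleanly: size ≥ 8.

No, Yes, No, No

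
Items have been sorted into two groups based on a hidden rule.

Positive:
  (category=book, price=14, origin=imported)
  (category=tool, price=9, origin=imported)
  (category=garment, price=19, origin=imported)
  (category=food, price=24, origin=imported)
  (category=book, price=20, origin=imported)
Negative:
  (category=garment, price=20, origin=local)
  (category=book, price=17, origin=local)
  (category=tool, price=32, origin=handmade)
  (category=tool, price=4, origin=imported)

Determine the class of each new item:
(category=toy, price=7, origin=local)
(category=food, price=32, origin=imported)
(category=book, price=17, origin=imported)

One predicate separates the groups cleanly: origin is imported AND price ≥ 9.

Negative, Positive, Positive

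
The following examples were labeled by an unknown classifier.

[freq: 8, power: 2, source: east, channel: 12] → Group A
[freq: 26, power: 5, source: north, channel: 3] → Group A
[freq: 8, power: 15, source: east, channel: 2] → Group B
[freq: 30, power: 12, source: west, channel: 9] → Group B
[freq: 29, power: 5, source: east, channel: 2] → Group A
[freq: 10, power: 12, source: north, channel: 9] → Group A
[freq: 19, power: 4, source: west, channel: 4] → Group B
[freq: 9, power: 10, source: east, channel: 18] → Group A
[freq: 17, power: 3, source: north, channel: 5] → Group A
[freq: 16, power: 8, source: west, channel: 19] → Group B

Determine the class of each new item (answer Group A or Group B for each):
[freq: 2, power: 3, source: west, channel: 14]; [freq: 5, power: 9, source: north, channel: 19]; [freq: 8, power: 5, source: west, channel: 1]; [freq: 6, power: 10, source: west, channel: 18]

One predicate separates the groups cleanly: source is not west AND power ≤ 12.
[freq: 2, power: 3, source: west, channel: 14]: source is west, power = 3 — does not fit, so Group B.
[freq: 5, power: 9, source: north, channel: 19]: source is north, power = 9 — matches, so Group A.
[freq: 8, power: 5, source: west, channel: 1]: source is west, power = 5 — does not fit, so Group B.
[freq: 6, power: 10, source: west, channel: 18]: source is west, power = 10 — does not fit, so Group B.

Group B, Group A, Group B, Group B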